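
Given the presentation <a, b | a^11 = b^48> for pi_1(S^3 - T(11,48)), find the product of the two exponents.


The relation is a^11 = b^48.
Product of exponents = 11 * 48
= 528

528


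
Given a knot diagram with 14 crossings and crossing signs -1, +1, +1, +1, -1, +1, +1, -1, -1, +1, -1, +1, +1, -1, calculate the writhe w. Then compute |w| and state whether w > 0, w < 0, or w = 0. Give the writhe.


Step 1: Count positive crossings (+1).
Positive crossings: 8
Step 2: Count negative crossings (-1).
Negative crossings: 6
Step 3: Writhe = (positive) - (negative)
w = 8 - 6 = 2
Step 4: |w| = 2, and w is positive

2


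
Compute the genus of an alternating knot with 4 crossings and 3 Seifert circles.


For alternating knots, g = (c - s + 1)/2.
= (4 - 3 + 1)/2
= 2/2 = 1

1


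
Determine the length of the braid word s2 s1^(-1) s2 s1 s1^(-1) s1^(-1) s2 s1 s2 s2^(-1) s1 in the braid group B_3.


The word length counts the number of generators (including inverses).
Listing each generator: s2, s1^(-1), s2, s1, s1^(-1), s1^(-1), s2, s1, s2, s2^(-1), s1
There are 11 generators in this braid word.

11


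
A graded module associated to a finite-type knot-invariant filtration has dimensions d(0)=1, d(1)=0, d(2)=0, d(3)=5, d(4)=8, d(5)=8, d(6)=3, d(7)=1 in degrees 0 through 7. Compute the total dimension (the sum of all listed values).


Total dimension = d(0) + d(1) + ... + d(7)
= 1 + 0 + 0 + 5 + 8 + 8 + 3 + 1
= 26

26


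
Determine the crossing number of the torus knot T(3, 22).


For a torus knot T(p, q) with gcd(p,q)=1,
the crossing number is min(p*(q-1), q*(p-1)).
p*(q-1) = 3*21 = 63
q*(p-1) = 22*2 = 44
min(63, 44) = 44

44


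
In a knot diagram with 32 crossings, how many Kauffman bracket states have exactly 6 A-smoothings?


We choose which 6 of 32 crossings get A-smoothings.
C(32, 6) = 32! / (6! * 26!)
= 906192

906192


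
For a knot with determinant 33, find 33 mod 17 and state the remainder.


Step 1: A knot is p-colorable if and only if p divides its determinant.
Step 2: Compute 33 mod 17.
33 = 1 * 17 + 16
Step 3: 33 mod 17 = 16
Step 4: The knot is 17-colorable: no

16


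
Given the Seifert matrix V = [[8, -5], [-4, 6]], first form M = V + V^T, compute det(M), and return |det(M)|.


Step 1: Form V + V^T where V = [[8, -5], [-4, 6]]
  V^T = [[8, -4], [-5, 6]]
  V + V^T = [[16, -9], [-9, 12]]
Step 2: det(V + V^T) = 16*12 - (-9)*(-9)
  = 192 - 81 = 111
Step 3: Knot determinant = |det(V + V^T)| = |111| = 111

111


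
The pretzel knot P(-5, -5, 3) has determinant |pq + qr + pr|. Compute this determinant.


Step 1: Compute pq + qr + pr.
pq = (-5)*(-5) = 25
qr = (-5)*3 = -15
pr = (-5)*3 = -15
pq + qr + pr = 25 + (-15) + (-15) = -5
Step 2: Take absolute value.
det(P(-5,-5,3)) = |-5| = 5

5


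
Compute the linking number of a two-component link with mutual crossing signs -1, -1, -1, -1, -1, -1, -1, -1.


Step 1: Count positive crossings: 0
Step 2: Count negative crossings: 8
Step 3: Sum of signs = 0 - 8 = -8
Step 4: Linking number = sum/2 = -8/2 = -4

-4


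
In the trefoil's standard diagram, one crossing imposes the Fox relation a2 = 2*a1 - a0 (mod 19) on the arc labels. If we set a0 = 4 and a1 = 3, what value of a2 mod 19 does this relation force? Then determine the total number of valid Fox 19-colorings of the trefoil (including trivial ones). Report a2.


Step 1: Apply the given crossing relation 2*a1 - a0 - a2 = 0 (mod 19).
  a2 = 2*a1 - a0 mod 19
  a2 = 2*3 - 4 mod 19
  a2 = 6 - 4 mod 19
  a2 = 2 mod 19 = 2
Step 2: The trefoil has determinant 3.
  Number of Fox p-colorings (p prime) is p^2 if p = 3, else p.
  Since 19 does not divide 3, only trivial (constant) colorings exist.
  (So the trial a0 = 4, a1 = 3 with a0 != a1 does NOT extend to a valid coloring of the whole trefoil: the other two crossing relations require 3*(a1 - a0) = 0 (mod 19), which fails.)
  Total colorings = 19
Step 3: a2 = 2, total Fox 19-colorings = 19

2


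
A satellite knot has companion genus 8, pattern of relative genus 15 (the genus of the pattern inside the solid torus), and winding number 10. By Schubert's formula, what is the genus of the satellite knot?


Schubert: g(satellite) = g_rel(pattern) + |winding| * g(companion),
where g_rel(pattern) is the genus of the pattern relative to the solid torus.
= 15 + 10 * 8
= 15 + 80 = 95

95


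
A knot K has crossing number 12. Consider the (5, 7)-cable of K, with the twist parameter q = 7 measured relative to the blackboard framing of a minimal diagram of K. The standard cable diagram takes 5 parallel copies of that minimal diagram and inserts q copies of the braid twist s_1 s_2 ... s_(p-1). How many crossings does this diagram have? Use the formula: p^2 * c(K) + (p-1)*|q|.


Step 1: Each of the c(K) crossings of the companion diagram becomes p*p = p^2 crossings among the p parallel strands, and each of the |q| twists s_1 s_2 ... s_(p-1) adds (p-1) crossings.
  Crossings = p^2 * c(K) + (p-1)*|q|
Step 2: = 5^2 * 12 + (5-1)*7
Step 3: = 25*12 + 4*7
Step 4: = 300 + 28 = 328

328


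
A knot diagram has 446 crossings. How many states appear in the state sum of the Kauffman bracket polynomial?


Each crossing contributes 2 choices (A-smoothing or B-smoothing).
Total states = 2^446 = 181709681073901722637330951972001133588410340171829515070372549795159822028349480831547762678440891390190630401566544483383650407153664

181709681073901722637330951972001133588410340171829515070372549795159822028349480831547762678440891390190630401566544483383650407153664


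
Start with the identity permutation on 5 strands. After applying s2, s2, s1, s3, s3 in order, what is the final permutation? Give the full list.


Starting with identity [1, 2, 3, 4, 5].
Apply generators in sequence:
  After s2: [1, 3, 2, 4, 5]
  After s2: [1, 2, 3, 4, 5]
  After s1: [2, 1, 3, 4, 5]
  After s3: [2, 1, 4, 3, 5]
  After s3: [2, 1, 3, 4, 5]
Final permutation: [2, 1, 3, 4, 5]

[2, 1, 3, 4, 5]


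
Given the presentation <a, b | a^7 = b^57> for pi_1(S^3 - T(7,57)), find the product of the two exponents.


The relation is a^7 = b^57.
Product of exponents = 7 * 57
= 399

399


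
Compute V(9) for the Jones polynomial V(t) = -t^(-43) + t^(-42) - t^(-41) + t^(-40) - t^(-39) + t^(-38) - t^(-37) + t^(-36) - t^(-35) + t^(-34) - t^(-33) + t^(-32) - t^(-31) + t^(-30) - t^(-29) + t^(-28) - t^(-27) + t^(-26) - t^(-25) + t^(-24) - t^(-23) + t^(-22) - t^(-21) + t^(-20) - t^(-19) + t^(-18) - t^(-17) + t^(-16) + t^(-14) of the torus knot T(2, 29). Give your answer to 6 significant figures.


Substituting t = 9 into V(t) = -t^(-43) + t^(-42) - t^(-41) + t^(-40) - t^(-39) + t^(-38) - t^(-37) + t^(-36) - t^(-35) + t^(-34) - t^(-33) + t^(-32) - t^(-31) + t^(-30) - t^(-29) + t^(-28) - t^(-27) + t^(-26) - t^(-25) + t^(-24) - t^(-23) + t^(-22) - t^(-21) + t^(-20) - t^(-19) + t^(-18) - t^(-17) + t^(-16) + t^(-14):
  (-)t^(-43) = -9.28052e-42
  (+)t^(-42) = 8.35246e-41
  (-)t^(-41) = -7.51722e-40
  (+)t^(-40) = 6.7655e-39
  (-)t^(-39) = -6.08895e-38
  (+)t^(-38) = 5.48005e-37
  (-)t^(-37) = -4.93205e-36
  (+)t^(-36) = 4.43884e-35
  (-)t^(-35) = -3.99496e-34
  (+)t^(-34) = 3.59546e-33
  (-)t^(-33) = -3.23592e-32
  (+)t^(-32) = 2.91232e-31
  (-)t^(-31) = -2.62109e-30
  (+)t^(-30) = 2.35898e-29
  (-)t^(-29) = -2.12308e-28
  (+)t^(-28) = 1.91078e-27
  (-)t^(-27) = -1.7197e-26
  (+)t^(-26) = 1.54773e-25
  (-)t^(-25) = -1.39296e-24
  (+)t^(-24) = 1.25366e-23
  (-)t^(-23) = -1.12829e-22
  (+)t^(-22) = 1.01546e-21
  (-)t^(-21) = -9.13918e-21
  (+)t^(-20) = 8.22526e-20
  (-)t^(-19) = -7.40274e-19
  (+)t^(-18) = 6.66246e-18
  (-)t^(-17) = -5.99622e-17
  (+)t^(-16) = 5.3966e-16
  (+)t^(-14) = 4.37124e-14
Sum = (-9.28052e-42) + (8.35246e-41) + (-7.51722e-40) + (6.7655e-39) + (-6.08895e-38) + (5.48005e-37) + (-4.93205e-36) + (4.43884e-35) + (-3.99496e-34) + (3.59546e-33) + (-3.23592e-32) + (2.91232e-31) + (-2.62109e-30) + (2.35898e-29) + (-2.12308e-28) + (1.91078e-27) + (-1.7197e-26) + (1.54773e-25) + (-1.39296e-24) + (1.25366e-23) + (-1.12829e-22) + (1.01546e-21) + (-9.13918e-21) + (8.22526e-20) + (-7.40274e-19) + (6.66246e-18) + (-5.99622e-17) + (5.3966e-16) + (4.37124e-14)
= 4.419811532e-14
Rounded to 6 significant figures: 4.41981e-14

4.41981e-14


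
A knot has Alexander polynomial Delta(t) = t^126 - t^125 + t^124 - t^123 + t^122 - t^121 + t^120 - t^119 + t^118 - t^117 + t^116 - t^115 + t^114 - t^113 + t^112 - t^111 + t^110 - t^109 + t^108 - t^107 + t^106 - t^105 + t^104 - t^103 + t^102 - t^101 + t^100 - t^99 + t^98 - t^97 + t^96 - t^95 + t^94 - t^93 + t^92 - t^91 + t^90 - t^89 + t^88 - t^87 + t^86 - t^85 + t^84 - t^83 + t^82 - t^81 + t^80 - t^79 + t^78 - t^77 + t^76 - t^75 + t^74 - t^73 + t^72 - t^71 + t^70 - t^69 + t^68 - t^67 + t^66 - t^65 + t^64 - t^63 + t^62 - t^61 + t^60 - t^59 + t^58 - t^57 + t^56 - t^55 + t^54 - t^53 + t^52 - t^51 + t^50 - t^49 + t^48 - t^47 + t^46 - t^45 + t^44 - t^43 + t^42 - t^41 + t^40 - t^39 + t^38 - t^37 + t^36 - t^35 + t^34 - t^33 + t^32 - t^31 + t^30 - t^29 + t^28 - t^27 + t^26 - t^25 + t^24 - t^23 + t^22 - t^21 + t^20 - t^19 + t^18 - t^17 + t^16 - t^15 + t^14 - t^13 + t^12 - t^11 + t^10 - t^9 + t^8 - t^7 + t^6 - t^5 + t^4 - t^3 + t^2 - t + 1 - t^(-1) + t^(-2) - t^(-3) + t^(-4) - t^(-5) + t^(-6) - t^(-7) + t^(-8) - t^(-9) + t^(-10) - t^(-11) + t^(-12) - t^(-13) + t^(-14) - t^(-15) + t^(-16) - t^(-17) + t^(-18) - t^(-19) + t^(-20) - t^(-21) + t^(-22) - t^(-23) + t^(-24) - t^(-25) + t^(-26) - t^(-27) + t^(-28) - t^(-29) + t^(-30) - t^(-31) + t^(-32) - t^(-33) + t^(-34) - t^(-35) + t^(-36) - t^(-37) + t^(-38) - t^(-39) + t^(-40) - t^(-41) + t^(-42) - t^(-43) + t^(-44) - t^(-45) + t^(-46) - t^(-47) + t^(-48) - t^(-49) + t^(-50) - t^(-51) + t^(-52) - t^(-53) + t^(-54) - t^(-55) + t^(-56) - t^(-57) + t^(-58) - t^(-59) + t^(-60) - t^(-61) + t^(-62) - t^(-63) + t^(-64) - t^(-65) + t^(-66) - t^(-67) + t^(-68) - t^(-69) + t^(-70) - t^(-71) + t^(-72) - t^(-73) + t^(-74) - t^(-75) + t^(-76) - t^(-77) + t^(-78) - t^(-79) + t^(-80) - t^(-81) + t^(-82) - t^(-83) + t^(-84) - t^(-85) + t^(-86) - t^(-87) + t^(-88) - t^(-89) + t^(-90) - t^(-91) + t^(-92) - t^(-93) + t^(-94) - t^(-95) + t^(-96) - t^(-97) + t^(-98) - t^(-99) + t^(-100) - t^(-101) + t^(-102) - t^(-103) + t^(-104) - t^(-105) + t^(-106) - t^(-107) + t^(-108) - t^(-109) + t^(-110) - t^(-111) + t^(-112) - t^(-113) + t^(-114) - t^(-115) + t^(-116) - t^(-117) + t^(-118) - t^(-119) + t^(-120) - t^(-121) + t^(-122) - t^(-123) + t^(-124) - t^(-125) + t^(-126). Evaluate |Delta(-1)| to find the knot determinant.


Step 1: The polynomial has 253 terms with alternating signs, exponents from 126 down to -126.
Step 2: Substitute t = -1. The i-th term has coefficient (-1)^i and exponent (m-i),
  so its value is (-1)^i * (-1)^(m-i) = (-1)^m = 1 for every i.
Step 3: All 253 terms equal 1, so Delta(-1) = 253 * (1) = 253
Step 4: |Delta(-1)| = 253

253


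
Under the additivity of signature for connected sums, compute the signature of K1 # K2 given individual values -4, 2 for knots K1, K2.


The signature is additive under connected sum.
signature(K1 # K2) = (-4) + (2)
= -2

-2


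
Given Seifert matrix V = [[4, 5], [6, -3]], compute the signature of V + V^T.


Step 1: V + V^T = [[8, 11], [11, -6]]
Step 2: trace = 2, det = -169
Step 3: Discriminant = 2^2 - 4*(-169) = 680
Step 4: Eigenvalues: 14.0384, -12.0384
Step 5: Signature = (# positive eigenvalues) - (# negative eigenvalues) = 0

0


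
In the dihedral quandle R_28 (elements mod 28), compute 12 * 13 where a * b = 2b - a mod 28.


12 * 13 = 2*13 - 12 mod 28
= 26 - 12 mod 28
= 14 mod 28 = 14

14


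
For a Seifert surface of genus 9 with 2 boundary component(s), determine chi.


chi = 2 - 2g - b
= 2 - 2*9 - 2
= 2 - 18 - 2 = -18

-18


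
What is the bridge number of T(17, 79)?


The bridge number of T(p,q) is min(p,q).
min(17, 79) = 17

17


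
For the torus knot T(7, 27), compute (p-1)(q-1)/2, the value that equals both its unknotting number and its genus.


For a torus knot T(p,q), both the unknotting number and genus equal (p-1)(q-1)/2.
= (7-1)(27-1)/2
= 6*26/2
= 156/2 = 78

78


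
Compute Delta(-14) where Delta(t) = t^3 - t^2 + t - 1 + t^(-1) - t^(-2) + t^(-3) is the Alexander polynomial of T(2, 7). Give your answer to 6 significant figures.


Substituting t = -14 into Delta(t) = t^3 - t^2 + t - 1 + t^(-1) - t^(-2) + t^(-3):
Term values: (-2744) + (-196) + (-14) + (-1) + (-0.0714286) + (-0.00510204) + (-0.000364431)
Sum = -2955.076895
Rounded to 6 significant figures: -2955.08

-2955.08


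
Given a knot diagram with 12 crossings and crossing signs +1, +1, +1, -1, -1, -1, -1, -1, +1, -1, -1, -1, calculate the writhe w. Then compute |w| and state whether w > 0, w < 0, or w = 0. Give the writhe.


Step 1: Count positive crossings (+1).
Positive crossings: 4
Step 2: Count negative crossings (-1).
Negative crossings: 8
Step 3: Writhe = (positive) - (negative)
w = 4 - 8 = -4
Step 4: |w| = 4, and w is negative

-4


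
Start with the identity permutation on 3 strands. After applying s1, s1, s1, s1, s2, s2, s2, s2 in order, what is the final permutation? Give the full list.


Starting with identity [1, 2, 3].
Apply generators in sequence:
  After s1: [2, 1, 3]
  After s1: [1, 2, 3]
  After s1: [2, 1, 3]
  After s1: [1, 2, 3]
  After s2: [1, 3, 2]
  After s2: [1, 2, 3]
  After s2: [1, 3, 2]
  After s2: [1, 2, 3]
Final permutation: [1, 2, 3]

[1, 2, 3]


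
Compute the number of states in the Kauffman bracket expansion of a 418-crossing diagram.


Each crossing contributes 2 choices (A-smoothing or B-smoothing).
Total states = 2^418 = 676921312041214565326761275425557544784286395355423968547480366360991530225982818124993751490268451683933401113623918903558144

676921312041214565326761275425557544784286395355423968547480366360991530225982818124993751490268451683933401113623918903558144


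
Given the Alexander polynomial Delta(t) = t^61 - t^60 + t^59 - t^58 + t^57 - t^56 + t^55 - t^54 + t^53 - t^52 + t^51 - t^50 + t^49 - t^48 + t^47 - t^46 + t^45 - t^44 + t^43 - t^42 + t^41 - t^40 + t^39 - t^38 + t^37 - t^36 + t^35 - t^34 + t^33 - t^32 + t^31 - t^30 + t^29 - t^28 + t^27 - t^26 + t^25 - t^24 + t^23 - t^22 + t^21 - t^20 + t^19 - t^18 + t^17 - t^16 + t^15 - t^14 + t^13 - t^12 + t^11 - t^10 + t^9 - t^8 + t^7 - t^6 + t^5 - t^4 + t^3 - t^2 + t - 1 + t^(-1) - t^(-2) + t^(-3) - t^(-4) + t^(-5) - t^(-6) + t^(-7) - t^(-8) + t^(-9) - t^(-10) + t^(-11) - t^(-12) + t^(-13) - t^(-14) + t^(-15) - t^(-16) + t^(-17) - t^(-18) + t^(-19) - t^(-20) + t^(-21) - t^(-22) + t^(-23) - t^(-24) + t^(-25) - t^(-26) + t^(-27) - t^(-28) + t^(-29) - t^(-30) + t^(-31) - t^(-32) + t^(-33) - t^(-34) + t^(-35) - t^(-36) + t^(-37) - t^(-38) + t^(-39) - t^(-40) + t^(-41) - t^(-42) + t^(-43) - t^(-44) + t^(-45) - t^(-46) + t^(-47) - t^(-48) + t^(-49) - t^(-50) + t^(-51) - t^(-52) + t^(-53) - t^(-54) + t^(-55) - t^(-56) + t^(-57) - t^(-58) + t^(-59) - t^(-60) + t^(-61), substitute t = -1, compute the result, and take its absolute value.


Step 1: The polynomial has 123 terms with alternating signs, exponents from 61 down to -61.
Step 2: Substitute t = -1. The i-th term has coefficient (-1)^i and exponent (m-i),
  so its value is (-1)^i * (-1)^(m-i) = (-1)^m = -1 for every i.
Step 3: All 123 terms equal -1, so Delta(-1) = 123 * (-1) = -123
Step 4: |Delta(-1)| = 123

123


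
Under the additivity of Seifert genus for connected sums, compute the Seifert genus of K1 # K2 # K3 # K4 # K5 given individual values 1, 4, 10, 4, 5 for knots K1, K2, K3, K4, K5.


The Seifert genus is additive under connected sum.
Seifert genus(K1 # K2 # K3 # K4 # K5) = (1) + (4) + (10) + (4) + (5)
= 24

24


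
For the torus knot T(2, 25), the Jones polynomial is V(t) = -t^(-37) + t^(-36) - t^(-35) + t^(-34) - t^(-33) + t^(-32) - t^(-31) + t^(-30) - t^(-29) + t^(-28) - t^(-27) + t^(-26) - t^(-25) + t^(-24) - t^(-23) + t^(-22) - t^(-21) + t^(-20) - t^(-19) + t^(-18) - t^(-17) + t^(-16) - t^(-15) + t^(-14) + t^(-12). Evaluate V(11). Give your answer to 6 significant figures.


Substituting t = 11 into V(t) = -t^(-37) + t^(-36) - t^(-35) + t^(-34) - t^(-33) + t^(-32) - t^(-31) + t^(-30) - t^(-29) + t^(-28) - t^(-27) + t^(-26) - t^(-25) + t^(-24) - t^(-23) + t^(-22) - t^(-21) + t^(-20) - t^(-19) + t^(-18) - t^(-17) + t^(-16) - t^(-15) + t^(-14) + t^(-12):
  (-)t^(-37) = -2.94083e-39
  (+)t^(-36) = 3.23492e-38
  (-)t^(-35) = -3.55841e-37
  (+)t^(-34) = 3.91425e-36
  (-)t^(-33) = -4.30568e-35
  (+)t^(-32) = 4.73624e-34
  (-)t^(-31) = -5.20987e-33
  (+)t^(-30) = 5.73086e-32
  (-)t^(-29) = -6.30394e-31
  (+)t^(-28) = 6.93433e-30
  (-)t^(-27) = -7.62777e-29
  (+)t^(-26) = 8.39055e-28
  (-)t^(-25) = -9.2296e-27
  (+)t^(-24) = 1.01526e-25
  (-)t^(-23) = -1.11678e-24
  (+)t^(-22) = 1.22846e-23
  (-)t^(-21) = -1.35131e-22
  (+)t^(-20) = 1.48644e-21
  (-)t^(-19) = -1.63508e-20
  (+)t^(-18) = 1.79859e-19
  (-)t^(-17) = -1.97845e-18
  (+)t^(-16) = 2.17629e-17
  (-)t^(-15) = -2.39392e-16
  (+)t^(-14) = 2.63331e-15
  (+)t^(-12) = 3.18631e-13
Sum = (-2.94083e-39) + (3.23492e-38) + (-3.55841e-37) + (3.91425e-36) + (-4.30568e-35) + (4.73624e-34) + (-5.20987e-33) + (5.73086e-32) + (-6.30394e-31) + (6.93433e-30) + (-7.62777e-29) + (8.39055e-28) + (-9.2296e-27) + (1.01526e-25) + (-1.11678e-24) + (1.22846e-23) + (-1.35131e-22) + (1.48644e-21) + (-1.63508e-20) + (1.79859e-19) + (-1.97845e-18) + (2.17629e-17) + (-2.39392e-16) + (2.63331e-15) + (3.18631e-13)
= 3.210446875e-13
Rounded to 6 significant figures: 3.21045e-13

3.21045e-13


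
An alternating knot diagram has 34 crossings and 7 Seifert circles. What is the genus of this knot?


For alternating knots, g = (c - s + 1)/2.
= (34 - 7 + 1)/2
= 28/2 = 14

14


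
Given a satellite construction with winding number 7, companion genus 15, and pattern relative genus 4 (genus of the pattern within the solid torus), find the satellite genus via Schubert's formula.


Schubert: g(satellite) = g_rel(pattern) + |winding| * g(companion),
where g_rel(pattern) is the genus of the pattern relative to the solid torus.
= 4 + 7 * 15
= 4 + 105 = 109

109


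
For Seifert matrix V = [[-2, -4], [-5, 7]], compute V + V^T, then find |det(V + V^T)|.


Step 1: Form V + V^T where V = [[-2, -4], [-5, 7]]
  V^T = [[-2, -5], [-4, 7]]
  V + V^T = [[-4, -9], [-9, 14]]
Step 2: det(V + V^T) = (-4)*14 - (-9)*(-9)
  = -56 - 81 = -137
Step 3: Knot determinant = |det(V + V^T)| = |-137| = 137

137


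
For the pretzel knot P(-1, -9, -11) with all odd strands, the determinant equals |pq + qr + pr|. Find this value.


Step 1: Compute pq + qr + pr.
pq = (-1)*(-9) = 9
qr = (-9)*(-11) = 99
pr = (-1)*(-11) = 11
pq + qr + pr = 9 + 99 + 11 = 119
Step 2: Take absolute value.
det(P(-1,-9,-11)) = |119| = 119

119


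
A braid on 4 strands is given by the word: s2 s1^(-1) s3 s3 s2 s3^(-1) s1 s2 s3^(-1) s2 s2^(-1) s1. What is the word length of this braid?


The word length counts the number of generators (including inverses).
Listing each generator: s2, s1^(-1), s3, s3, s2, s3^(-1), s1, s2, s3^(-1), s2, s2^(-1), s1
There are 12 generators in this braid word.

12


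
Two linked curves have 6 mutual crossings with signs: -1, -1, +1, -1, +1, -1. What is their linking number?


Step 1: Count positive crossings: 2
Step 2: Count negative crossings: 4
Step 3: Sum of signs = 2 - 4 = -2
Step 4: Linking number = sum/2 = -2/2 = -1

-1


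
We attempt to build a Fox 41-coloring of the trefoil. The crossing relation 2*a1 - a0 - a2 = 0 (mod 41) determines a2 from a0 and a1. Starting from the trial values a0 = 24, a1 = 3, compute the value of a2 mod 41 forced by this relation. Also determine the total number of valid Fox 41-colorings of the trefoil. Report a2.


Step 1: Apply the given crossing relation 2*a1 - a0 - a2 = 0 (mod 41).
  a2 = 2*a1 - a0 mod 41
  a2 = 2*3 - 24 mod 41
  a2 = 6 - 24 mod 41
  a2 = -18 mod 41 = 23
Step 2: The trefoil has determinant 3.
  Number of Fox p-colorings (p prime) is p^2 if p = 3, else p.
  Since 41 does not divide 3, only trivial (constant) colorings exist.
  (So the trial a0 = 24, a1 = 3 with a0 != a1 does NOT extend to a valid coloring of the whole trefoil: the other two crossing relations require 3*(a1 - a0) = 0 (mod 41), which fails.)
  Total colorings = 41
Step 3: a2 = 23, total Fox 41-colorings = 41

23


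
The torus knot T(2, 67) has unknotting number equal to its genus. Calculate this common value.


For a torus knot T(p,q), both the unknotting number and genus equal (p-1)(q-1)/2.
= (2-1)(67-1)/2
= 1*66/2
= 66/2 = 33

33


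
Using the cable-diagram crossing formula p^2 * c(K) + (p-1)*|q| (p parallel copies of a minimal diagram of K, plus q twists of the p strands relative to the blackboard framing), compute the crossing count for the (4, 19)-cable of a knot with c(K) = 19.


Step 1: Each of the c(K) crossings of the companion diagram becomes p*p = p^2 crossings among the p parallel strands, and each of the |q| twists s_1 s_2 ... s_(p-1) adds (p-1) crossings.
  Crossings = p^2 * c(K) + (p-1)*|q|
Step 2: = 4^2 * 19 + (4-1)*19
Step 3: = 16*19 + 3*19
Step 4: = 304 + 57 = 361

361


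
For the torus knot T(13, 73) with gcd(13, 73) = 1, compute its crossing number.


For a torus knot T(p, q) with gcd(p,q)=1,
the crossing number is min(p*(q-1), q*(p-1)).
p*(q-1) = 13*72 = 936
q*(p-1) = 73*12 = 876
min(936, 876) = 876

876


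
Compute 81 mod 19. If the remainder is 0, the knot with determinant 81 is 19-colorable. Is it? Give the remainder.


Step 1: A knot is p-colorable if and only if p divides its determinant.
Step 2: Compute 81 mod 19.
81 = 4 * 19 + 5
Step 3: 81 mod 19 = 5
Step 4: The knot is 19-colorable: no

5


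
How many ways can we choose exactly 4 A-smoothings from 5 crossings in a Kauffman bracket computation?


We choose which 4 of 5 crossings get A-smoothings.
C(5, 4) = 5! / (4! * 1!)
= 5

5


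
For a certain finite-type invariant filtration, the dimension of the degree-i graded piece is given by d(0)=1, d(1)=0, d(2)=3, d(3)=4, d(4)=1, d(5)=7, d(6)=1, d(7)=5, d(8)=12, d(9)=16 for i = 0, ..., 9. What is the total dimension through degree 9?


Total dimension = d(0) + d(1) + ... + d(9)
= 1 + 0 + 3 + 4 + 1 + 7 + 1 + 5 + 12 + 16
= 50

50


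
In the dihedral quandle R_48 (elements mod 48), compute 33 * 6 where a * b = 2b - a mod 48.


33 * 6 = 2*6 - 33 mod 48
= 12 - 33 mod 48
= -21 mod 48 = 27

27


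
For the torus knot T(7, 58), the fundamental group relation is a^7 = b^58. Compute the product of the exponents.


The relation is a^7 = b^58.
Product of exponents = 7 * 58
= 406

406


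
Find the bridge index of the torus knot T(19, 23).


The bridge number of T(p,q) is min(p,q).
min(19, 23) = 19

19


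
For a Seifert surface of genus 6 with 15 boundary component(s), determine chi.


chi = 2 - 2g - b
= 2 - 2*6 - 15
= 2 - 12 - 15 = -25

-25


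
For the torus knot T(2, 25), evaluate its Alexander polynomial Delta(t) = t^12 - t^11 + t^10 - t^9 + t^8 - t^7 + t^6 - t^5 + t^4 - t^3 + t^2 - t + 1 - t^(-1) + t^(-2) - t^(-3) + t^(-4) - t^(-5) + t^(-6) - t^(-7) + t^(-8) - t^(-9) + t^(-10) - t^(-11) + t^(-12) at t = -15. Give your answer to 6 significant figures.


Substituting t = -15 into Delta(t) = t^12 - t^11 + t^10 - t^9 + t^8 - t^7 + t^6 - t^5 + t^4 - t^3 + t^2 - t + 1 - t^(-1) + t^(-2) - t^(-3) + t^(-4) - t^(-5) + t^(-6) - t^(-7) + t^(-8) - t^(-9) + t^(-10) - t^(-11) + t^(-12):
Term values: (129746337890625) + (8649755859375) + (576650390625) + (38443359375) + (2562890625) + (170859375) + (11390625) + (759375) + (50625) + (3375) + (225) + (15) + (1) + (0.0666667) + (0.00444444) + (0.000296296) + (1.97531e-05) + (1.31687e-06) + (8.77915e-08) + (5.85277e-09) + (3.90184e-10) + (2.60123e-11) + (1.73415e-12) + (1.1561e-13) + (7.70735e-15)
Sum = 1.390139335e+14
Rounded to 6 significant figures: 1.39014e+14

1.39014e+14


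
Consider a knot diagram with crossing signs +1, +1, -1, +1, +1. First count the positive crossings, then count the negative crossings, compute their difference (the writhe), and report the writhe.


Step 1: Count positive crossings (+1).
Positive crossings: 4
Step 2: Count negative crossings (-1).
Negative crossings: 1
Step 3: Writhe = (positive) - (negative)
w = 4 - 1 = 3
Step 4: |w| = 3, and w is positive

3


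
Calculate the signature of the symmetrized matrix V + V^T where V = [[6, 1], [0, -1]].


Step 1: V + V^T = [[12, 1], [1, -2]]
Step 2: trace = 10, det = -25
Step 3: Discriminant = 10^2 - 4*(-25) = 200
Step 4: Eigenvalues: 12.0711, -2.07107
Step 5: Signature = (# positive eigenvalues) - (# negative eigenvalues) = 0

0


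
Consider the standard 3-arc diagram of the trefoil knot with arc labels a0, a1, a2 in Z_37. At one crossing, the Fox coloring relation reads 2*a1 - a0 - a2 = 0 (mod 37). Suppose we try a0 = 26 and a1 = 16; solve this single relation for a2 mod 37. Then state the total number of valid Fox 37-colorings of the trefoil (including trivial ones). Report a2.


Step 1: Apply the given crossing relation 2*a1 - a0 - a2 = 0 (mod 37).
  a2 = 2*a1 - a0 mod 37
  a2 = 2*16 - 26 mod 37
  a2 = 32 - 26 mod 37
  a2 = 6 mod 37 = 6
Step 2: The trefoil has determinant 3.
  Number of Fox p-colorings (p prime) is p^2 if p = 3, else p.
  Since 37 does not divide 3, only trivial (constant) colorings exist.
  (So the trial a0 = 26, a1 = 16 with a0 != a1 does NOT extend to a valid coloring of the whole trefoil: the other two crossing relations require 3*(a1 - a0) = 0 (mod 37), which fails.)
  Total colorings = 37
Step 3: a2 = 6, total Fox 37-colorings = 37

6


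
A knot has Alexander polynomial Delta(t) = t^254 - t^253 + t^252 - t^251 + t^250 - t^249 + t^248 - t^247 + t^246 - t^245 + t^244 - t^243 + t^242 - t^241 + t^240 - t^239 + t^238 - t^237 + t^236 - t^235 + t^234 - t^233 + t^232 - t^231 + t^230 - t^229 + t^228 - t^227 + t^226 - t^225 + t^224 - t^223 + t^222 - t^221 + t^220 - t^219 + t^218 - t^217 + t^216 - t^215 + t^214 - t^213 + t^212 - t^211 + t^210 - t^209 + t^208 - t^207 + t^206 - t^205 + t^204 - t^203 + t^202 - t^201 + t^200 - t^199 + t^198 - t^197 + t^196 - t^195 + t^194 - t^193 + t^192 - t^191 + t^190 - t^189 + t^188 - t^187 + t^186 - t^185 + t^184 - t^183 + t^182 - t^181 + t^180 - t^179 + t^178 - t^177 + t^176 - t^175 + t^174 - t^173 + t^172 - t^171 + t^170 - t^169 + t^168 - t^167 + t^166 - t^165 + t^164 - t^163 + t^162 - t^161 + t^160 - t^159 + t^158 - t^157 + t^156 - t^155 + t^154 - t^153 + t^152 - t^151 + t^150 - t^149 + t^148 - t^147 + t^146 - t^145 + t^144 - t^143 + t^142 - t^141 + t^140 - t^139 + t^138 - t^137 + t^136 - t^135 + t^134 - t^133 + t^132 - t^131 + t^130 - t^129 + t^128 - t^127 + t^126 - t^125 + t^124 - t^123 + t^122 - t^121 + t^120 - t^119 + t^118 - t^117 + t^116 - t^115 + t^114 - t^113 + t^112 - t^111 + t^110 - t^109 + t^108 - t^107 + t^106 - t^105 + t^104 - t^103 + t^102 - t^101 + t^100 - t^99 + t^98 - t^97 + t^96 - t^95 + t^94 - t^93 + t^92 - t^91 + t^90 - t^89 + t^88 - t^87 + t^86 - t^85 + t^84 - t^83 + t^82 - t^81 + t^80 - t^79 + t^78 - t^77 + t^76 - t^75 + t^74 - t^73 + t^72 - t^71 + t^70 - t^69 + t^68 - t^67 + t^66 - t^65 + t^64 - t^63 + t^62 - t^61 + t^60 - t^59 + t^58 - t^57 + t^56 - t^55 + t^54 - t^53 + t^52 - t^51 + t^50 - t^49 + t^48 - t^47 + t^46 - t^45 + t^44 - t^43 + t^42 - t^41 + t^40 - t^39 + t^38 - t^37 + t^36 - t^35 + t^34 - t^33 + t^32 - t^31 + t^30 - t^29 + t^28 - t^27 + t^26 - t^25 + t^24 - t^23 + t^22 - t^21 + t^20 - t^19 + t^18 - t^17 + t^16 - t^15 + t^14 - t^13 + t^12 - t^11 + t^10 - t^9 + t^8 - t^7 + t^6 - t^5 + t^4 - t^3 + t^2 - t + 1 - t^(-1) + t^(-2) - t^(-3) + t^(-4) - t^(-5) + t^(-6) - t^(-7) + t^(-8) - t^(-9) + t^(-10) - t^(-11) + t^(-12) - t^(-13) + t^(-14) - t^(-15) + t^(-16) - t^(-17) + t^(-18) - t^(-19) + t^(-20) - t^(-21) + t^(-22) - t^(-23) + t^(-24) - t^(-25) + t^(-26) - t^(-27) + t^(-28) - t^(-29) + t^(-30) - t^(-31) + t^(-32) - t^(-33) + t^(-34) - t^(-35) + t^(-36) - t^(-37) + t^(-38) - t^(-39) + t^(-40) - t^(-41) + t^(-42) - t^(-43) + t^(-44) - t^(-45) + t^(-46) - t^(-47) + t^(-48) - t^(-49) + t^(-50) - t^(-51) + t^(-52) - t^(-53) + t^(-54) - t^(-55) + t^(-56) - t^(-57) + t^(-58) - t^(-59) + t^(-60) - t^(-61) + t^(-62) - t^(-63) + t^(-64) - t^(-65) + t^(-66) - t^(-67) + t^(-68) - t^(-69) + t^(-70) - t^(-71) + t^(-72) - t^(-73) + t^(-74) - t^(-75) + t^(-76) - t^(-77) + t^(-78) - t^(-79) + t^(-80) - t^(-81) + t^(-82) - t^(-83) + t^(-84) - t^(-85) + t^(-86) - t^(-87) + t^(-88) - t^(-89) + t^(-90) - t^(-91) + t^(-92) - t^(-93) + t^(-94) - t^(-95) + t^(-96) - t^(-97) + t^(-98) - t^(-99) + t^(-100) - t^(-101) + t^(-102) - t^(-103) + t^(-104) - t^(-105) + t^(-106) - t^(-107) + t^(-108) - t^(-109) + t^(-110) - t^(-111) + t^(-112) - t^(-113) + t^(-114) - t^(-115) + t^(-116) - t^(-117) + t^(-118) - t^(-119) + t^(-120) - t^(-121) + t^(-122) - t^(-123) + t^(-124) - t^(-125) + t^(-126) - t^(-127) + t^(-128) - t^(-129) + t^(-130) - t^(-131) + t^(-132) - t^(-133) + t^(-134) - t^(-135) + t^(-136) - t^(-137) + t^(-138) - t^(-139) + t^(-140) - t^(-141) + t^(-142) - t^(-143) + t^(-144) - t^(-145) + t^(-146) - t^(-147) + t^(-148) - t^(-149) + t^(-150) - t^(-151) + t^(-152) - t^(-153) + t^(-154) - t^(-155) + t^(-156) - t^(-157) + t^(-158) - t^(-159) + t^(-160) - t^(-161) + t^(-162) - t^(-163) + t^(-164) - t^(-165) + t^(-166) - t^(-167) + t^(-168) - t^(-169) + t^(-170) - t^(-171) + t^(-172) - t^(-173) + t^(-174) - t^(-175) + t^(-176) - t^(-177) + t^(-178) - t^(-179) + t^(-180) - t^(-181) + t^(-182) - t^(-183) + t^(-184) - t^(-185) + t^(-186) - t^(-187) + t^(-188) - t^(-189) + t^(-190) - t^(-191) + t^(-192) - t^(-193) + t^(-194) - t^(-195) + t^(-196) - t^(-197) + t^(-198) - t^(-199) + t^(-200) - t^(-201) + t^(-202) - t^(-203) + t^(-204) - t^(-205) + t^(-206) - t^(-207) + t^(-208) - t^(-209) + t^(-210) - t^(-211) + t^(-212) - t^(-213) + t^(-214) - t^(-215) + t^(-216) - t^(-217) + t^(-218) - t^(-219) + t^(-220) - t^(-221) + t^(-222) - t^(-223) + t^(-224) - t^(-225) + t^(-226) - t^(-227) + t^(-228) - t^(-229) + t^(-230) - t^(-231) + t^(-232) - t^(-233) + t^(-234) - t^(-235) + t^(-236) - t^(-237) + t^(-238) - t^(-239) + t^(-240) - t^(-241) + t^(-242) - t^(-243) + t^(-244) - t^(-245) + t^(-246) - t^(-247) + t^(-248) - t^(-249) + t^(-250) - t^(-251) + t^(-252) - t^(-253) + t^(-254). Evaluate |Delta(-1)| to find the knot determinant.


Step 1: The polynomial has 509 terms with alternating signs, exponents from 254 down to -254.
Step 2: Substitute t = -1. The i-th term has coefficient (-1)^i and exponent (m-i),
  so its value is (-1)^i * (-1)^(m-i) = (-1)^m = 1 for every i.
Step 3: All 509 terms equal 1, so Delta(-1) = 509 * (1) = 509
Step 4: |Delta(-1)| = 509

509


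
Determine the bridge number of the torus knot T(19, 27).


The bridge number of T(p,q) is min(p,q).
min(19, 27) = 19

19


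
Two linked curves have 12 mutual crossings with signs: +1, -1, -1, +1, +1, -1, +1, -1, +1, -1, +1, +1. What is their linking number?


Step 1: Count positive crossings: 7
Step 2: Count negative crossings: 5
Step 3: Sum of signs = 7 - 5 = 2
Step 4: Linking number = sum/2 = 2/2 = 1

1


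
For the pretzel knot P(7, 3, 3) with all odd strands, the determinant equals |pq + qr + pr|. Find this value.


Step 1: Compute pq + qr + pr.
pq = 7*3 = 21
qr = 3*3 = 9
pr = 7*3 = 21
pq + qr + pr = 21 + 9 + 21 = 51
Step 2: Take absolute value.
det(P(7,3,3)) = |51| = 51

51


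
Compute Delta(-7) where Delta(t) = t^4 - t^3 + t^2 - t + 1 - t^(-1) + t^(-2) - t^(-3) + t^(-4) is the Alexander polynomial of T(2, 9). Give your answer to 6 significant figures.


Substituting t = -7 into Delta(t) = t^4 - t^3 + t^2 - t + 1 - t^(-1) + t^(-2) - t^(-3) + t^(-4):
Term values: (2401) + (343) + (49) + (7) + (1) + (0.142857) + (0.0204082) + (0.00291545) + (0.000416493)
Sum = 2801.166597
Rounded to 6 significant figures: 2801.17

2801.17


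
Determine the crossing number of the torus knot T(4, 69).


For a torus knot T(p, q) with gcd(p,q)=1,
the crossing number is min(p*(q-1), q*(p-1)).
p*(q-1) = 4*68 = 272
q*(p-1) = 69*3 = 207
min(272, 207) = 207

207


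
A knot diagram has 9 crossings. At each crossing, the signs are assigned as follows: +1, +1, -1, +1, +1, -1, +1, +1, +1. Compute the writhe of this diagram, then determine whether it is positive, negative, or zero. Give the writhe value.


Step 1: Count positive crossings (+1).
Positive crossings: 7
Step 2: Count negative crossings (-1).
Negative crossings: 2
Step 3: Writhe = (positive) - (negative)
w = 7 - 2 = 5
Step 4: |w| = 5, and w is positive

5


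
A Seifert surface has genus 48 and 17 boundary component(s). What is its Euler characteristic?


chi = 2 - 2g - b
= 2 - 2*48 - 17
= 2 - 96 - 17 = -111

-111


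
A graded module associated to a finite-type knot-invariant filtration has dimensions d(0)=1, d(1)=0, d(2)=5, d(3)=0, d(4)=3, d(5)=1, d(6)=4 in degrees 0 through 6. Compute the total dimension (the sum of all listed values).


Total dimension = d(0) + d(1) + ... + d(6)
= 1 + 0 + 5 + 0 + 3 + 1 + 4
= 14

14


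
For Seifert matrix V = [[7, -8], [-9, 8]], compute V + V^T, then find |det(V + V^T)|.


Step 1: Form V + V^T where V = [[7, -8], [-9, 8]]
  V^T = [[7, -9], [-8, 8]]
  V + V^T = [[14, -17], [-17, 16]]
Step 2: det(V + V^T) = 14*16 - (-17)*(-17)
  = 224 - 289 = -65
Step 3: Knot determinant = |det(V + V^T)| = |-65| = 65

65


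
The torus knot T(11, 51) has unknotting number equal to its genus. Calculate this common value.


For a torus knot T(p,q), both the unknotting number and genus equal (p-1)(q-1)/2.
= (11-1)(51-1)/2
= 10*50/2
= 500/2 = 250

250


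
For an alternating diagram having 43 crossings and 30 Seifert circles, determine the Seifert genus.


For alternating knots, g = (c - s + 1)/2.
= (43 - 30 + 1)/2
= 14/2 = 7

7


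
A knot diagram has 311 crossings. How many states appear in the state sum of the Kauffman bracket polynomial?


Each crossing contributes 2 choices (A-smoothing or B-smoothing).
Total states = 2^311 = 4171849679533027504677776769862406473833407270227837441302815640277772901915313574263597826048

4171849679533027504677776769862406473833407270227837441302815640277772901915313574263597826048


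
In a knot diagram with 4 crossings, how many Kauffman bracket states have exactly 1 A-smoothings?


We choose which 1 of 4 crossings get A-smoothings.
C(4, 1) = 4! / (1! * 3!)
= 4

4


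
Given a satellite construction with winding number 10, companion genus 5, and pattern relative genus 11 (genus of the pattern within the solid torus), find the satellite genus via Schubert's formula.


Schubert: g(satellite) = g_rel(pattern) + |winding| * g(companion),
where g_rel(pattern) is the genus of the pattern relative to the solid torus.
= 11 + 10 * 5
= 11 + 50 = 61

61


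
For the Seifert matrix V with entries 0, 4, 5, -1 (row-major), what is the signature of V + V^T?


Step 1: V + V^T = [[0, 9], [9, -2]]
Step 2: trace = -2, det = -81
Step 3: Discriminant = (-2)^2 - 4*(-81) = 328
Step 4: Eigenvalues: 8.05539, -10.0554
Step 5: Signature = (# positive eigenvalues) - (# negative eigenvalues) = 0

0


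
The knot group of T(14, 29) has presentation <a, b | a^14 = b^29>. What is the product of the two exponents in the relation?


The relation is a^14 = b^29.
Product of exponents = 14 * 29
= 406

406


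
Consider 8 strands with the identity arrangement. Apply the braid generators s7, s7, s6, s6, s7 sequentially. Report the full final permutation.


Starting with identity [1, 2, 3, 4, 5, 6, 7, 8].
Apply generators in sequence:
  After s7: [1, 2, 3, 4, 5, 6, 8, 7]
  After s7: [1, 2, 3, 4, 5, 6, 7, 8]
  After s6: [1, 2, 3, 4, 5, 7, 6, 8]
  After s6: [1, 2, 3, 4, 5, 6, 7, 8]
  After s7: [1, 2, 3, 4, 5, 6, 8, 7]
Final permutation: [1, 2, 3, 4, 5, 6, 8, 7]

[1, 2, 3, 4, 5, 6, 8, 7]


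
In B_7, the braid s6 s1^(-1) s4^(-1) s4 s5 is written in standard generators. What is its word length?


The word length counts the number of generators (including inverses).
Listing each generator: s6, s1^(-1), s4^(-1), s4, s5
There are 5 generators in this braid word.

5


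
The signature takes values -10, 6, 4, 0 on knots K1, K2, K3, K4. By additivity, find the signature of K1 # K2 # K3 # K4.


The signature is additive under connected sum.
signature(K1 # K2 # K3 # K4) = (-10) + (6) + (4) + (0)
= 0

0


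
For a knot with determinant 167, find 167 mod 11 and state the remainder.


Step 1: A knot is p-colorable if and only if p divides its determinant.
Step 2: Compute 167 mod 11.
167 = 15 * 11 + 2
Step 3: 167 mod 11 = 2
Step 4: The knot is 11-colorable: no

2


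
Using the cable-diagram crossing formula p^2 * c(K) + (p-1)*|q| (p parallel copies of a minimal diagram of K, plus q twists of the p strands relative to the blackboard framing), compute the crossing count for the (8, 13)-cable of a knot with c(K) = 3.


Step 1: Each of the c(K) crossings of the companion diagram becomes p*p = p^2 crossings among the p parallel strands, and each of the |q| twists s_1 s_2 ... s_(p-1) adds (p-1) crossings.
  Crossings = p^2 * c(K) + (p-1)*|q|
Step 2: = 8^2 * 3 + (8-1)*13
Step 3: = 64*3 + 7*13
Step 4: = 192 + 91 = 283

283


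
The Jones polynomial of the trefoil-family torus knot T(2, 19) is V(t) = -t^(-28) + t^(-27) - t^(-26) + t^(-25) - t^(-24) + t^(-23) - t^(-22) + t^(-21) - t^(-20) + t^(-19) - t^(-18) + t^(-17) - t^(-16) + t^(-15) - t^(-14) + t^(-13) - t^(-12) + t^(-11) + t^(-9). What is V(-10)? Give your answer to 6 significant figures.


Substituting t = -10 into V(t) = -t^(-28) + t^(-27) - t^(-26) + t^(-25) - t^(-24) + t^(-23) - t^(-22) + t^(-21) - t^(-20) + t^(-19) - t^(-18) + t^(-17) - t^(-16) + t^(-15) - t^(-14) + t^(-13) - t^(-12) + t^(-11) + t^(-9):
  (-)t^(-28) = -1e-28
  (+)t^(-27) = -1e-27
  (-)t^(-26) = -1e-26
  (+)t^(-25) = -1e-25
  (-)t^(-24) = -1e-24
  (+)t^(-23) = -1e-23
  (-)t^(-22) = -1e-22
  (+)t^(-21) = -1e-21
  (-)t^(-20) = -1e-20
  (+)t^(-19) = -1e-19
  (-)t^(-18) = -1e-18
  (+)t^(-17) = -1e-17
  (-)t^(-16) = -1e-16
  (+)t^(-15) = -1e-15
  (-)t^(-14) = -1e-14
  (+)t^(-13) = -1e-13
  (-)t^(-12) = -1e-12
  (+)t^(-11) = -1e-11
  (+)t^(-9) = -1e-09
Sum = (-1e-28) + (-1e-27) + (-1e-26) + (-1e-25) + (-1e-24) + (-1e-23) + (-1e-22) + (-1e-21) + (-1e-20) + (-1e-19) + (-1e-18) + (-1e-17) + (-1e-16) + (-1e-15) + (-1e-14) + (-1e-13) + (-1e-12) + (-1e-11) + (-1e-09)
= -1.011111111e-09
Rounded to 6 significant figures: -1.01111e-09

-1.01111e-09


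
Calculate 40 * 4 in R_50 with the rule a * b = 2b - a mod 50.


40 * 4 = 2*4 - 40 mod 50
= 8 - 40 mod 50
= -32 mod 50 = 18

18


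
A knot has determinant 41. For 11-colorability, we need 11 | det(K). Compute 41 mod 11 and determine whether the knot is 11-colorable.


Step 1: A knot is p-colorable if and only if p divides its determinant.
Step 2: Compute 41 mod 11.
41 = 3 * 11 + 8
Step 3: 41 mod 11 = 8
Step 4: The knot is 11-colorable: no

8


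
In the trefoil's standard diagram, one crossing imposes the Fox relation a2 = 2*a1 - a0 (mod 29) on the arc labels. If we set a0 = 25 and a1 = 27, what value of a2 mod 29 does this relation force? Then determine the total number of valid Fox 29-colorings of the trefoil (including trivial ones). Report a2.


Step 1: Apply the given crossing relation 2*a1 - a0 - a2 = 0 (mod 29).
  a2 = 2*a1 - a0 mod 29
  a2 = 2*27 - 25 mod 29
  a2 = 54 - 25 mod 29
  a2 = 29 mod 29 = 0
Step 2: The trefoil has determinant 3.
  Number of Fox p-colorings (p prime) is p^2 if p = 3, else p.
  Since 29 does not divide 3, only trivial (constant) colorings exist.
  (So the trial a0 = 25, a1 = 27 with a0 != a1 does NOT extend to a valid coloring of the whole trefoil: the other two crossing relations require 3*(a1 - a0) = 0 (mod 29), which fails.)
  Total colorings = 29
Step 3: a2 = 0, total Fox 29-colorings = 29

0


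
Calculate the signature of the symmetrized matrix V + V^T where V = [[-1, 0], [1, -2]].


Step 1: V + V^T = [[-2, 1], [1, -4]]
Step 2: trace = -6, det = 7
Step 3: Discriminant = (-6)^2 - 4*7 = 8
Step 4: Eigenvalues: -1.58579, -4.41421
Step 5: Signature = (# positive eigenvalues) - (# negative eigenvalues) = -2

-2


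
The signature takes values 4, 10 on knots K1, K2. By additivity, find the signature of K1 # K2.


The signature is additive under connected sum.
signature(K1 # K2) = (4) + (10)
= 14

14


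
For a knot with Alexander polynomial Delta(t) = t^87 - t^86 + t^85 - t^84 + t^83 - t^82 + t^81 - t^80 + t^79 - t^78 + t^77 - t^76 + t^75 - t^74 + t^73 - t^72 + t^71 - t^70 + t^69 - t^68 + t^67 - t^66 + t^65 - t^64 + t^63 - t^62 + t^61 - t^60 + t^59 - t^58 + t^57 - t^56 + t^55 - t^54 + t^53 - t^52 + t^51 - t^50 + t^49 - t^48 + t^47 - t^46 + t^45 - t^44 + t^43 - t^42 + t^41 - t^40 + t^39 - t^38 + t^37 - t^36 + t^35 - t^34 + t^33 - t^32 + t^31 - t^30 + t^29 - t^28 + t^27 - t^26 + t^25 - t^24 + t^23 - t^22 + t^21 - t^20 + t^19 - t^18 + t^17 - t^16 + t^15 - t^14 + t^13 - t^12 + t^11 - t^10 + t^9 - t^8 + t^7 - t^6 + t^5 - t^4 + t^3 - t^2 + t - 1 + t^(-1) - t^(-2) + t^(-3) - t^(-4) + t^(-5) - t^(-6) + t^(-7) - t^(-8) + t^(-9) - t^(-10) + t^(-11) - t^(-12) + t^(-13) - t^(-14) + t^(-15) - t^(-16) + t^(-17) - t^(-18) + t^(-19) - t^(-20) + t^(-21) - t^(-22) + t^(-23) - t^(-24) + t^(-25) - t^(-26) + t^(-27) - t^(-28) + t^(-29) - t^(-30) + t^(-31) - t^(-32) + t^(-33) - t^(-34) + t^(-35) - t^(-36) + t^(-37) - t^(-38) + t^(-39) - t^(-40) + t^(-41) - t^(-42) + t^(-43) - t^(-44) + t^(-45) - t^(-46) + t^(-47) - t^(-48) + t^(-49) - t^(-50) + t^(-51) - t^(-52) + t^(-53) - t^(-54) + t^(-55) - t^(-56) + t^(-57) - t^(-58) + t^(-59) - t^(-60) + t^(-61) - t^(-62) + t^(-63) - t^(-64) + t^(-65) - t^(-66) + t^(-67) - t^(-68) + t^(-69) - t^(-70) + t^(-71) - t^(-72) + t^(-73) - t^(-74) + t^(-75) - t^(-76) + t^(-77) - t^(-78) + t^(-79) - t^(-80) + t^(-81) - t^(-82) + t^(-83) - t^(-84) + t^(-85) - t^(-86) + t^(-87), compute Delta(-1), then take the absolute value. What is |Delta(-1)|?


Step 1: The polynomial has 175 terms with alternating signs, exponents from 87 down to -87.
Step 2: Substitute t = -1. The i-th term has coefficient (-1)^i and exponent (m-i),
  so its value is (-1)^i * (-1)^(m-i) = (-1)^m = -1 for every i.
Step 3: All 175 terms equal -1, so Delta(-1) = 175 * (-1) = -175
Step 4: |Delta(-1)| = 175

175
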